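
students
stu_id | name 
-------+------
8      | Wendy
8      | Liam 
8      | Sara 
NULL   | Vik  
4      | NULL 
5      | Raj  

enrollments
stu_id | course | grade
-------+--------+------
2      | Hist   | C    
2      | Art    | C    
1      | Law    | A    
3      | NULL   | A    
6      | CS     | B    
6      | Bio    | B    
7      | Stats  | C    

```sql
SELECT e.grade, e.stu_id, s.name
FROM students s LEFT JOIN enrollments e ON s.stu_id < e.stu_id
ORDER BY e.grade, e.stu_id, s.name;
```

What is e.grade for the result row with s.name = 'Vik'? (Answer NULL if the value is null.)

NULL

LEFT JOIN keeps every row from `students`; unmatched rows get NULL for `enrollments`'s columns.
Matching on s.stu_id < e.stu_id. A NULL in a compared column never satisfies the condition.
- s (stu_id=8) has no partner → padded with NULL.
- s (stu_id=8) has no partner → padded with NULL.
- s (stu_id=8) has no partner → padded with NULL.
- s (stu_id=NULL) has no partner → padded with NULL.
- s (stu_id=4) pairs with 3 row(s) of e.
- s (stu_id=5) pairs with 3 row(s) of e.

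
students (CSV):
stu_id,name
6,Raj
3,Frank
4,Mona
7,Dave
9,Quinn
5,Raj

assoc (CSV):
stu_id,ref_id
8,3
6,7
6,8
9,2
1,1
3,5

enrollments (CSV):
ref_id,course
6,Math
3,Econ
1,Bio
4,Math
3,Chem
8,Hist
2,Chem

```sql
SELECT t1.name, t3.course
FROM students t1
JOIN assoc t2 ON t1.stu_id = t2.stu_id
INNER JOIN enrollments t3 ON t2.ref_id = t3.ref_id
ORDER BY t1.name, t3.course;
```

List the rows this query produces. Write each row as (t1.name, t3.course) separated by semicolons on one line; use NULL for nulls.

(Quinn, Chem); (Raj, Hist)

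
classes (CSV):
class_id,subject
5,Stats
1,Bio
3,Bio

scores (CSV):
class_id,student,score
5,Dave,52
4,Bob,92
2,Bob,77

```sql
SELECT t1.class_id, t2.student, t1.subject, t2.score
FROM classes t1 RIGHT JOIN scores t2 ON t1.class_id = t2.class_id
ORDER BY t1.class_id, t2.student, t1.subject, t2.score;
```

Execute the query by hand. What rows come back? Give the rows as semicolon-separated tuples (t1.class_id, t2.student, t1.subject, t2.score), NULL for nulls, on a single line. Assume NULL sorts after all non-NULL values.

(5, Dave, Stats, 52); (NULL, Bob, NULL, 77); (NULL, Bob, NULL, 92)

RIGHT JOIN keeps every row from `scores`; unmatched rows get NULL for `classes`'s columns.
Matching on t1.class_id = t2.class_id.
- t1 row (class_id=5): matches 1 t2 row(s) → 1 output row(s).
- t1 row (class_id=1): no match.
- t1 row (class_id=3): no match.
- 2 t2 row(s) had no t1 match → kept, t1 columns NULL.
After projecting and ordering:
t1.class_id | t2.student | t1.subject | t2.score
5 | Dave | Stats | 52
NULL | Bob | NULL | 77
NULL | Bob | NULL | 92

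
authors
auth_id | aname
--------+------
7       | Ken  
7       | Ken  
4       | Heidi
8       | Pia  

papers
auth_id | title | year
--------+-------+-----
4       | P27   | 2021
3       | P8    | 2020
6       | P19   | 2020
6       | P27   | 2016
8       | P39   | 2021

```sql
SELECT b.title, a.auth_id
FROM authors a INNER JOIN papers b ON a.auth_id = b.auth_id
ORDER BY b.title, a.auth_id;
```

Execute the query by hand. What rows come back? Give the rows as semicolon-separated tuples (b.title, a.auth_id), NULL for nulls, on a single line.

INNER JOIN keeps only pairs where the ON condition holds.
Matching on a.auth_id = b.auth_id.
Matched pairs: 2.

(P27, 4); (P39, 8)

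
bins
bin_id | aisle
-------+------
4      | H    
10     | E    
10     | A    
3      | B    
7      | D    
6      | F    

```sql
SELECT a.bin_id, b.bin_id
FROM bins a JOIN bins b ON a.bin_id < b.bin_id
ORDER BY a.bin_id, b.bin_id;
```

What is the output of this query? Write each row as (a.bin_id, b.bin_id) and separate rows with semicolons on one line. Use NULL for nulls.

(3, 4); (3, 6); (3, 7); (3, 10); (3, 10); (4, 6); (4, 7); (4, 10); (4, 10); (6, 7); (6, 10); (6, 10); (7, 10); (7, 10)

INNER JOIN keeps only pairs where the ON condition holds.
Matching on a.bin_id < b.bin_id.
Matched pairs: 14.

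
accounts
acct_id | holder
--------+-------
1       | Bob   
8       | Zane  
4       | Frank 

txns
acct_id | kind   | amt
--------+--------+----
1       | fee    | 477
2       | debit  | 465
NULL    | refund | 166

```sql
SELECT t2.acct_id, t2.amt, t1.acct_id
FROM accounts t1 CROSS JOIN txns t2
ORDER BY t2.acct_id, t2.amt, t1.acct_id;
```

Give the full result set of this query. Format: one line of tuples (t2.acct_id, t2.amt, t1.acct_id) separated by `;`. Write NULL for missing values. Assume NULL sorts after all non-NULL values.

CROSS JOIN pairs every row of `accounts` with every row of `txns`: 3 × 3 = 9 rows.

(1, 477, 1); (1, 477, 4); (1, 477, 8); (2, 465, 1); (2, 465, 4); (2, 465, 8); (NULL, 166, 1); (NULL, 166, 4); (NULL, 166, 8)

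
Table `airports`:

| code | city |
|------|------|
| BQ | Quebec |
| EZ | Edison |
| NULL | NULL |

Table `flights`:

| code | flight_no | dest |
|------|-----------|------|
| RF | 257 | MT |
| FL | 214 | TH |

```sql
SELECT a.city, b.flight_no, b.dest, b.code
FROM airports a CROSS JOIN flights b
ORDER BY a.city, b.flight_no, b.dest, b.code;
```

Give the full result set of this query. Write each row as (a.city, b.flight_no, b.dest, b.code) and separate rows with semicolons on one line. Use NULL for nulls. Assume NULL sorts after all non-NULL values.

(Edison, 214, TH, FL); (Edison, 257, MT, RF); (Quebec, 214, TH, FL); (Quebec, 257, MT, RF); (NULL, 214, TH, FL); (NULL, 257, MT, RF)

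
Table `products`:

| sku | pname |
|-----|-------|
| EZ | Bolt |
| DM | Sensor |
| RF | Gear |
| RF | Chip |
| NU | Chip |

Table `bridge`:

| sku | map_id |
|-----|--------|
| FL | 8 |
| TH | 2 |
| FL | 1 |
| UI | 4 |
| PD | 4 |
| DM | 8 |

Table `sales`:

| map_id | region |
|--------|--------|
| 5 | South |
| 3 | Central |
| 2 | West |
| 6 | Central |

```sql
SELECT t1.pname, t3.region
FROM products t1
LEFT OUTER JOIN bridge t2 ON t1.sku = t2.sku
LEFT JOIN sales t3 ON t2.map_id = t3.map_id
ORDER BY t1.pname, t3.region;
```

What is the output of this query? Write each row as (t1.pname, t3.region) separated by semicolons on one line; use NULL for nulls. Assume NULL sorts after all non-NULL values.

(Bolt, NULL); (Chip, NULL); (Chip, NULL); (Gear, NULL); (Sensor, NULL)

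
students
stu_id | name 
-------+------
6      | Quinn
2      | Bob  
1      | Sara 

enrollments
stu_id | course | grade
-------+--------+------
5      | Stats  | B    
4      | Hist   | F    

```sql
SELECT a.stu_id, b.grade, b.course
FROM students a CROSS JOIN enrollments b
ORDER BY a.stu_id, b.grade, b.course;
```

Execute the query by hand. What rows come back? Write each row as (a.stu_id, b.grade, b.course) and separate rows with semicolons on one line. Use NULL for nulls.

CROSS JOIN pairs every row of `students` with every row of `enrollments`: 3 × 2 = 6 rows.
After projecting and ordering:
a.stu_id | b.grade | b.course
1 | B | Stats
1 | F | Hist
2 | B | Stats
2 | F | Hist
6 | B | Stats
6 | F | Hist

(1, B, Stats); (1, F, Hist); (2, B, Stats); (2, F, Hist); (6, B, Stats); (6, F, Hist)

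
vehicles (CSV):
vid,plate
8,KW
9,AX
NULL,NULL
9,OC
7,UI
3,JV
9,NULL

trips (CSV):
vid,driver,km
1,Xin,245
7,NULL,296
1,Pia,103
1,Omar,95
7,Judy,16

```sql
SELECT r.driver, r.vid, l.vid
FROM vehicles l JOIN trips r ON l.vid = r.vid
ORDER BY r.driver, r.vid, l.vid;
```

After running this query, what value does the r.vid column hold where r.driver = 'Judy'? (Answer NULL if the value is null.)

INNER JOIN keeps only pairs where the ON condition holds.
Matching on l.vid = r.vid. A NULL in a compared column never satisfies the condition.
Matched pairs: 2.

7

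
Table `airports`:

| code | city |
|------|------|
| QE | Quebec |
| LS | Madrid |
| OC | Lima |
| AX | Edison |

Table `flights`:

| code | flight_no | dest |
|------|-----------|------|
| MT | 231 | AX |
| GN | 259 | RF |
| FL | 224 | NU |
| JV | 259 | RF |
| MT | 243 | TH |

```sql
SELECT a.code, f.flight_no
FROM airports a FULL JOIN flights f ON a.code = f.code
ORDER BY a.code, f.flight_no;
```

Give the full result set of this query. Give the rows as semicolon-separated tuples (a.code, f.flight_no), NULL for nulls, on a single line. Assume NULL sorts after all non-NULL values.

(AX, NULL); (LS, NULL); (OC, NULL); (QE, NULL); (NULL, 224); (NULL, 231); (NULL, 243); (NULL, 259); (NULL, 259)

FULL OUTER JOIN keeps every row from both sides; unmatched rows get NULL for the other side's columns.
Matching on a.code = f.code.
- a[0] code=QE → no match; kept with NULLs on the f side.
- a[1] code=LS → no match; kept with NULLs on the f side.
- a[2] code=OC → no match; kept with NULLs on the f side.
- a[3] code=AX → no match; kept with NULLs on the f side.
- 5 f row(s) had no a match → kept, a columns NULL.
After projecting and ordering:
a.code | f.flight_no
AX | NULL
LS | NULL
OC | NULL
QE | NULL
NULL | 224
NULL | 231
NULL | 243
NULL | 259
NULL | 259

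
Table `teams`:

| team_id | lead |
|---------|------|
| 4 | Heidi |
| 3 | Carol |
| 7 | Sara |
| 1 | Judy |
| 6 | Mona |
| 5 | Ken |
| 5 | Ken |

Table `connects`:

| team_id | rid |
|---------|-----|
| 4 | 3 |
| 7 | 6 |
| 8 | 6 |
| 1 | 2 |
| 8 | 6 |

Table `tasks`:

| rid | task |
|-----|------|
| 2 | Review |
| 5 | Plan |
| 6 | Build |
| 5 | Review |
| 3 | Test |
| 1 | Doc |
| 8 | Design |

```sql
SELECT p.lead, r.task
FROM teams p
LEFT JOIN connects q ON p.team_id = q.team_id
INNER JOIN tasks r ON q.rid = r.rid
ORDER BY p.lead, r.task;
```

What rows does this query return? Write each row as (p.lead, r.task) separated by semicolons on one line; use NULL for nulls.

(Heidi, Test); (Judy, Review); (Sara, Build)

Evaluate left to right. First `teams p LEFT JOIN connects q` on team_id: 7 row(s).
Then INNER JOIN `tasks r` on rid: keep only rows whose q.rid appears in r.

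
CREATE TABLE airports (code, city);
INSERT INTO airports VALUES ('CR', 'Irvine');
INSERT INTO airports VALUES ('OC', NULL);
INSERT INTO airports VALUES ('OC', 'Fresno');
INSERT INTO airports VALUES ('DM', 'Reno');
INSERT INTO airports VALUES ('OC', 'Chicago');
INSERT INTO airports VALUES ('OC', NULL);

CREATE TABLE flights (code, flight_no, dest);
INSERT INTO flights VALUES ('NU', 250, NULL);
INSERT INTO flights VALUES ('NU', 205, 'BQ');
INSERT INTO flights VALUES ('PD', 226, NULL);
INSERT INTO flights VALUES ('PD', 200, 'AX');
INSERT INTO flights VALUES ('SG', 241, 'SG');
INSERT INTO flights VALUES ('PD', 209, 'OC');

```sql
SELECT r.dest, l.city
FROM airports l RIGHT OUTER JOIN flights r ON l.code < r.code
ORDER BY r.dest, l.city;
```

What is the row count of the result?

28

RIGHT JOIN keeps every row from `flights`; unmatched rows get NULL for `airports`'s columns.
Matching on l.code < r.code.
- l[0] code=CR → 6 match(es) in r → 6 row(s).
- l[1] code=OC → 4 match(es) in r → 4 row(s).
- l[2] code=OC → 4 match(es) in r → 4 row(s).
- l[3] code=DM → 6 match(es) in r → 6 row(s).
- l[4] code=OC → 4 match(es) in r → 4 row(s).
- l[5] code=OC → 4 match(es) in r → 4 row(s).
- every r row matched at least one l row.
Total: 28 rows.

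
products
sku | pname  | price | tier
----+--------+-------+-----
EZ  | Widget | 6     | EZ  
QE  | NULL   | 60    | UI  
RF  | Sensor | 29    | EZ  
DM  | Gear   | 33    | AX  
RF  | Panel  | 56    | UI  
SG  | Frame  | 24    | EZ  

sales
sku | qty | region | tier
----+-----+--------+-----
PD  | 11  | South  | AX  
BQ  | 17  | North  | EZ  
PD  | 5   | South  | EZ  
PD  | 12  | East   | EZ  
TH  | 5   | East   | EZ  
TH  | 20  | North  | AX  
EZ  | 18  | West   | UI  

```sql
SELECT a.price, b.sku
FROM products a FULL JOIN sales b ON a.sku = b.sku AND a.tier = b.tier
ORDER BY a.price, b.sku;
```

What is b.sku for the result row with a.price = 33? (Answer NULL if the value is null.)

NULL

FULL OUTER JOIN keeps every row from both sides; unmatched rows get NULL for the other side's columns.
Matching on a.sku = b.sku AND a.tier = b.tier.
- a row (sku=EZ, tier=EZ): no match → kept, b columns NULL.
- a row (sku=QE, tier=UI): no match → kept, b columns NULL.
- a row (sku=RF, tier=EZ): no match → kept, b columns NULL.
- a row (sku=DM, tier=AX): no match → kept, b columns NULL.
- a row (sku=RF, tier=UI): no match → kept, b columns NULL.
- a row (sku=SG, tier=EZ): no match → kept, b columns NULL.
- 7 row(s) from b found no a partner → padded with NULL.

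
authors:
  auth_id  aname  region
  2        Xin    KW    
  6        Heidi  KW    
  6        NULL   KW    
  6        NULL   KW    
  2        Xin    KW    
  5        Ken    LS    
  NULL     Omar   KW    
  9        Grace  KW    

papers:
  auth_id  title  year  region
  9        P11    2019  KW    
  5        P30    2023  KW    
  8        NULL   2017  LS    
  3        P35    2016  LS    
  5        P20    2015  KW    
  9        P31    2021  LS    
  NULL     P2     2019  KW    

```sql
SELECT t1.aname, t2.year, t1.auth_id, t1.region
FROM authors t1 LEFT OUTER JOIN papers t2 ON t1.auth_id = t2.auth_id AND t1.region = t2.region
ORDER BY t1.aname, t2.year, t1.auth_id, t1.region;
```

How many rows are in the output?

8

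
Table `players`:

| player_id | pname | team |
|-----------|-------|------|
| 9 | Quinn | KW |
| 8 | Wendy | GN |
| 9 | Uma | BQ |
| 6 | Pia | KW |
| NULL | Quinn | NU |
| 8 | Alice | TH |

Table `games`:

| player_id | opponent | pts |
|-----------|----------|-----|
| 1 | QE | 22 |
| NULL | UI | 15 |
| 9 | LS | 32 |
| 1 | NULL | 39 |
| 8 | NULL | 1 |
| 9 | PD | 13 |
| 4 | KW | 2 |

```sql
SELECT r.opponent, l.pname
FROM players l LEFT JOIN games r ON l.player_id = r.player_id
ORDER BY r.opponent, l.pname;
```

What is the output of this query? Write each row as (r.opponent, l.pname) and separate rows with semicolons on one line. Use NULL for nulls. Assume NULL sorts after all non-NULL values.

LEFT JOIN keeps every row from `players`; unmatched rows get NULL for `games`'s columns.
Matching on l.player_id = r.player_id. A NULL in a compared column never satisfies the condition.
Matched pairs: 6; unmatched l rows kept: 2.

(LS, Quinn); (LS, Uma); (PD, Quinn); (PD, Uma); (NULL, Alice); (NULL, Pia); (NULL, Quinn); (NULL, Wendy)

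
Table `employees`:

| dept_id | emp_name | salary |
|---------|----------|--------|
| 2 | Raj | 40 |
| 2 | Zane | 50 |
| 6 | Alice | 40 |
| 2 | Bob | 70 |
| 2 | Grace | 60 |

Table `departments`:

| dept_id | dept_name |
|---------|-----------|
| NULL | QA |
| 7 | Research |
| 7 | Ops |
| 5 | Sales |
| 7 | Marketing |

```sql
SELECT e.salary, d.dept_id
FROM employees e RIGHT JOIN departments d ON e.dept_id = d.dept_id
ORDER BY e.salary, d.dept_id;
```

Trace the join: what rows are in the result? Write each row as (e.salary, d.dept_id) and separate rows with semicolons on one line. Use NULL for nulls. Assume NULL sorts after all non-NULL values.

(NULL, 5); (NULL, 7); (NULL, 7); (NULL, 7); (NULL, NULL)

RIGHT JOIN keeps every row from `departments`; unmatched rows get NULL for `employees`'s columns.
Matching on e.dept_id = d.dept_id. A NULL in a compared column never satisfies the condition.
Matched pairs: 0; unmatched d rows kept: 5.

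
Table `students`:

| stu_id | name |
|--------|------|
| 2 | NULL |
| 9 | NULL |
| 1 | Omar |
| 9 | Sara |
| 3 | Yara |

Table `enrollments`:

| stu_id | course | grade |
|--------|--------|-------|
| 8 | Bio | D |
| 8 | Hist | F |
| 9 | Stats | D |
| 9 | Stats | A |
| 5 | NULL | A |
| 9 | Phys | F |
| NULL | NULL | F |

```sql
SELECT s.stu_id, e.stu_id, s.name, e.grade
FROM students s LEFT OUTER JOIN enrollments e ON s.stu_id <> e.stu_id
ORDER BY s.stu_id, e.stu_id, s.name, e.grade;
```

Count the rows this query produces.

LEFT JOIN keeps every row from `students`; unmatched rows get NULL for `enrollments`'s columns.
Matching on s.stu_id <> e.stu_id. A NULL in a compared column never satisfies the condition.
- stu_id=2: 6 matching e row(s), so 6 row(s) emitted.
- stu_id=9: 3 matching e row(s), so 3 row(s) emitted.
- stu_id=1: 6 matching e row(s), so 6 row(s) emitted.
- stu_id=9: 3 matching e row(s), so 3 row(s) emitted.
- stu_id=3: 6 matching e row(s), so 6 row(s) emitted.
Total: 24 rows.

24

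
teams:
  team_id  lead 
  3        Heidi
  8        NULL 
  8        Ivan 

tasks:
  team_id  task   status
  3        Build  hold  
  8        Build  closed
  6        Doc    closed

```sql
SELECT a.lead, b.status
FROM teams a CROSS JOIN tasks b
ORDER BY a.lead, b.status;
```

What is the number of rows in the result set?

9

CROSS JOIN pairs every row of `teams` with every row of `tasks`: 3 × 3 = 9 rows.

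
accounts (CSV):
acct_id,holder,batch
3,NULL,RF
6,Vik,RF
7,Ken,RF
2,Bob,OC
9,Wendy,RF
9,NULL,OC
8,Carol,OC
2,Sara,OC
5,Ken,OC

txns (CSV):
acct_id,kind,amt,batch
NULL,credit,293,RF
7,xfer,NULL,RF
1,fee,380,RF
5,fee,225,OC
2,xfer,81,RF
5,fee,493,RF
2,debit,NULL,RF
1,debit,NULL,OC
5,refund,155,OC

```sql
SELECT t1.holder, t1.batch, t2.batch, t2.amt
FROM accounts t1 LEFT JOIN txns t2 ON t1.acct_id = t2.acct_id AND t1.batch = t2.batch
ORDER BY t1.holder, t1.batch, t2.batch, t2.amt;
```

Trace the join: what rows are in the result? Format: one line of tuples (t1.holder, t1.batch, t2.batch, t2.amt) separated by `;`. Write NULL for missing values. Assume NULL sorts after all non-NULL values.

LEFT JOIN keeps every row from `accounts`; unmatched rows get NULL for `txns`'s columns.
Matching on t1.acct_id = t2.acct_id AND t1.batch = t2.batch. A NULL in a compared column never satisfies the condition.
Matched pairs: 3; unmatched t1 rows kept: 7.

(Bob, OC, NULL, NULL); (Carol, OC, NULL, NULL); (Ken, OC, OC, 155); (Ken, OC, OC, 225); (Ken, RF, RF, NULL); (Sara, OC, NULL, NULL); (Vik, RF, NULL, NULL); (Wendy, RF, NULL, NULL); (NULL, OC, NULL, NULL); (NULL, RF, NULL, NULL)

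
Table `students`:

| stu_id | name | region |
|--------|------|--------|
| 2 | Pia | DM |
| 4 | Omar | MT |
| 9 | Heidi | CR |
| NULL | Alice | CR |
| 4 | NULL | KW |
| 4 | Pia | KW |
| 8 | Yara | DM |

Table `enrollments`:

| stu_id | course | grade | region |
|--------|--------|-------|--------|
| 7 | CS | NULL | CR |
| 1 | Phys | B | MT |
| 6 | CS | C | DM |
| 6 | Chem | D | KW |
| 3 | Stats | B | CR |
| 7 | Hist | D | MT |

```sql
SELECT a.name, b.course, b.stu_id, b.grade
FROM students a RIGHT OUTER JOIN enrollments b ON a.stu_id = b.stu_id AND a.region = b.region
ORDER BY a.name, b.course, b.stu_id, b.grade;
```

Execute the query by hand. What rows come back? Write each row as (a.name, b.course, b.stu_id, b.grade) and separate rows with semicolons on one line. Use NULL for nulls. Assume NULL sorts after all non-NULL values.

(NULL, CS, 6, C); (NULL, CS, 7, NULL); (NULL, Chem, 6, D); (NULL, Hist, 7, D); (NULL, Phys, 1, B); (NULL, Stats, 3, B)

RIGHT JOIN keeps every row from `enrollments`; unmatched rows get NULL for `students`'s columns.
Matching on a.stu_id = b.stu_id AND a.region = b.region. A NULL in a compared column never satisfies the condition.
- a row (stu_id=2, region=DM): no match.
- a row (stu_id=4, region=MT): no match.
- a row (stu_id=9, region=CR): no match.
- a row (stu_id=NULL, region=CR): no match.
- a row (stu_id=4, region=KW): no match.
- a row (stu_id=4, region=KW): no match.
- a row (stu_id=8, region=DM): no match.
- 6 row(s) from b found no a partner → padded with NULL.
After projecting and ordering:
a.name | b.course | b.stu_id | b.grade
NULL | CS | 6 | C
NULL | CS | 7 | NULL
NULL | Chem | 6 | D
NULL | Hist | 7 | D
NULL | Phys | 1 | B
NULL | Stats | 3 | B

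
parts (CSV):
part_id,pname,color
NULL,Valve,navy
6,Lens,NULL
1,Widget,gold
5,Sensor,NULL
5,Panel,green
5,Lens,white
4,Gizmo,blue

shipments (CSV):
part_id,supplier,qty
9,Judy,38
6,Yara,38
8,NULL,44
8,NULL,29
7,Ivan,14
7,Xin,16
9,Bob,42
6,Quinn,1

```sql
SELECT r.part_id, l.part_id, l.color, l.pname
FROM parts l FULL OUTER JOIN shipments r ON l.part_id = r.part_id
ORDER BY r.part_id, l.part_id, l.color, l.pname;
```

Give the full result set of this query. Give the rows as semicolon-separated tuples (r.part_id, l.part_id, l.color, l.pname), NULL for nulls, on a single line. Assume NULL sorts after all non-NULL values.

(6, 6, NULL, Lens); (6, 6, NULL, Lens); (7, NULL, NULL, NULL); (7, NULL, NULL, NULL); (8, NULL, NULL, NULL); (8, NULL, NULL, NULL); (9, NULL, NULL, NULL); (9, NULL, NULL, NULL); (NULL, 1, gold, Widget); (NULL, 4, blue, Gizmo); (NULL, 5, green, Panel); (NULL, 5, white, Lens); (NULL, 5, NULL, Sensor); (NULL, NULL, navy, Valve)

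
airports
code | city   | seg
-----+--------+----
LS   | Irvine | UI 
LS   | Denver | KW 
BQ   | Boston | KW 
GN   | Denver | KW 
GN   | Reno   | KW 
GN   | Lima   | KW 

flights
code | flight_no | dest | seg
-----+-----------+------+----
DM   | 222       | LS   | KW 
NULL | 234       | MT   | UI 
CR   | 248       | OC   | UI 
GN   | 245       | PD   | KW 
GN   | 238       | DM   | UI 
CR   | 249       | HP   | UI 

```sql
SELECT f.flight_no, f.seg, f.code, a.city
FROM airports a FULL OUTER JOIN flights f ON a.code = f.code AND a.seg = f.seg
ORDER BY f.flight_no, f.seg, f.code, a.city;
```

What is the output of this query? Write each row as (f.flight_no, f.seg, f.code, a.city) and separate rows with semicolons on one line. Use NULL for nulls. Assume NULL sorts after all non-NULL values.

FULL OUTER JOIN keeps every row from both sides; unmatched rows get NULL for the other side's columns.
Matching on a.code = f.code AND a.seg = f.seg. A NULL in a compared column never satisfies the condition.
- a[0] code=LS, seg=UI → no match; kept with NULLs on the f side.
- a[1] code=LS, seg=KW → no match; kept with NULLs on the f side.
- a[2] code=BQ, seg=KW → no match; kept with NULLs on the f side.
- a[3] code=GN, seg=KW → 1 match(es) in f → 1 row(s).
- a[4] code=GN, seg=KW → 1 match(es) in f → 1 row(s).
- a[5] code=GN, seg=KW → 1 match(es) in f → 1 row(s).
- 5 row(s) from f found no a partner → padded with NULL.

(222, KW, DM, NULL); (234, UI, NULL, NULL); (238, UI, GN, NULL); (245, KW, GN, Denver); (245, KW, GN, Lima); (245, KW, GN, Reno); (248, UI, CR, NULL); (249, UI, CR, NULL); (NULL, NULL, NULL, Boston); (NULL, NULL, NULL, Denver); (NULL, NULL, NULL, Irvine)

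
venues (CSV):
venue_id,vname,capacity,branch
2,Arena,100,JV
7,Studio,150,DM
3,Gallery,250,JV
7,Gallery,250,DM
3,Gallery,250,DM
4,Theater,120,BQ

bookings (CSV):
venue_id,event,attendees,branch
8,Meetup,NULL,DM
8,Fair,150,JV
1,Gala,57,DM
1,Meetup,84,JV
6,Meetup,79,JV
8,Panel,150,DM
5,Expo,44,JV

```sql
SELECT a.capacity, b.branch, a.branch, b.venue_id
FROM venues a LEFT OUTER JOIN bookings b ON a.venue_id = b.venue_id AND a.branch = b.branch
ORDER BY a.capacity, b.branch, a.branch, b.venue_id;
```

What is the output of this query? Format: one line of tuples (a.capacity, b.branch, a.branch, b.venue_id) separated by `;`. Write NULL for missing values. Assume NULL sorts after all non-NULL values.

(100, NULL, JV, NULL); (120, NULL, BQ, NULL); (150, NULL, DM, NULL); (250, NULL, DM, NULL); (250, NULL, DM, NULL); (250, NULL, JV, NULL)

LEFT JOIN keeps every row from `venues`; unmatched rows get NULL for `bookings`'s columns.
Matching on a.venue_id = b.venue_id AND a.branch = b.branch.
- a (venue_id=2, branch=JV) has no partner → padded with NULL.
- a (venue_id=7, branch=DM) has no partner → padded with NULL.
- a (venue_id=3, branch=JV) has no partner → padded with NULL.
- a (venue_id=7, branch=DM) has no partner → padded with NULL.
- a (venue_id=3, branch=DM) has no partner → padded with NULL.
- a (venue_id=4, branch=BQ) has no partner → padded with NULL.
After projecting and ordering:
a.capacity | b.branch | a.branch | b.venue_id
100 | NULL | JV | NULL
120 | NULL | BQ | NULL
150 | NULL | DM | NULL
250 | NULL | DM | NULL
250 | NULL | DM | NULL
250 | NULL | JV | NULL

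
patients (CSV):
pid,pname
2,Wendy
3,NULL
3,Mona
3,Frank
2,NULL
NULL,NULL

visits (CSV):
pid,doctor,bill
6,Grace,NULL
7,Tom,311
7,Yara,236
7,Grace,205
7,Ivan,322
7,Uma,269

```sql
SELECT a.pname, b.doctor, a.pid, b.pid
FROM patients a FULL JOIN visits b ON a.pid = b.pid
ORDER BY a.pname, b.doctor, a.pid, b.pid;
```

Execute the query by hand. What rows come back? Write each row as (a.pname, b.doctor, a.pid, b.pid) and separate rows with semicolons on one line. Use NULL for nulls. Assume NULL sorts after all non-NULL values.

(Frank, NULL, 3, NULL); (Mona, NULL, 3, NULL); (Wendy, NULL, 2, NULL); (NULL, Grace, NULL, 6); (NULL, Grace, NULL, 7); (NULL, Ivan, NULL, 7); (NULL, Tom, NULL, 7); (NULL, Uma, NULL, 7); (NULL, Yara, NULL, 7); (NULL, NULL, 2, NULL); (NULL, NULL, 3, NULL); (NULL, NULL, NULL, NULL)

FULL OUTER JOIN keeps every row from both sides; unmatched rows get NULL for the other side's columns.
Matching on a.pid = b.pid. A NULL in a compared column never satisfies the condition.
- a (pid=2) has no partner → padded with NULL.
- a (pid=3) has no partner → padded with NULL.
- a (pid=3) has no partner → padded with NULL.
- a (pid=3) has no partner → padded with NULL.
- a (pid=2) has no partner → padded with NULL.
- a (pid=NULL) has no partner → padded with NULL.
- plus 6 unmatched b row(s), each kept with NULL a columns.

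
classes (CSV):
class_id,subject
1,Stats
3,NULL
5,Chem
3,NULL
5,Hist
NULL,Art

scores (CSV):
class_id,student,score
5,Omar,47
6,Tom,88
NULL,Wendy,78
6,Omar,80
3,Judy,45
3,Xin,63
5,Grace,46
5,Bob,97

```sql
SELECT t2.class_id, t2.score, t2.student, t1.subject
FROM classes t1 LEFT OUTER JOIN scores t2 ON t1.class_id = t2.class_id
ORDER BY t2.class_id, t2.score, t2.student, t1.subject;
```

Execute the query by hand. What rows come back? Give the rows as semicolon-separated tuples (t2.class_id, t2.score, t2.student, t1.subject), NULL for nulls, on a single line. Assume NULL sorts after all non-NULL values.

LEFT JOIN keeps every row from `classes`; unmatched rows get NULL for `scores`'s columns.
Matching on t1.class_id = t2.class_id. A NULL in a compared column never satisfies the condition.
Matched pairs: 10; unmatched t1 rows kept: 2.

(3, 45, Judy, NULL); (3, 45, Judy, NULL); (3, 63, Xin, NULL); (3, 63, Xin, NULL); (5, 46, Grace, Chem); (5, 46, Grace, Hist); (5, 47, Omar, Chem); (5, 47, Omar, Hist); (5, 97, Bob, Chem); (5, 97, Bob, Hist); (NULL, NULL, NULL, Art); (NULL, NULL, NULL, Stats)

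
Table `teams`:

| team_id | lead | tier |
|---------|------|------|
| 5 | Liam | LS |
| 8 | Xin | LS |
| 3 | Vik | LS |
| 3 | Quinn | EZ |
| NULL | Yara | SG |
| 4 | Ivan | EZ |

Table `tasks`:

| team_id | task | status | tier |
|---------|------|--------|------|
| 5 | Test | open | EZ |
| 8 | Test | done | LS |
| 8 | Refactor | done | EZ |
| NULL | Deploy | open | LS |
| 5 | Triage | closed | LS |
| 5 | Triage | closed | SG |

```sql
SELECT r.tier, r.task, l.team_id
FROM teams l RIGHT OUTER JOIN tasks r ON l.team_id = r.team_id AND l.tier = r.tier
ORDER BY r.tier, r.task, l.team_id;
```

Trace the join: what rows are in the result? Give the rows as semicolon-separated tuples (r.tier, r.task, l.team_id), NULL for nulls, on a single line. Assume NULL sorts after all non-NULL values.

(EZ, Refactor, NULL); (EZ, Test, NULL); (LS, Deploy, NULL); (LS, Test, 8); (LS, Triage, 5); (SG, Triage, NULL)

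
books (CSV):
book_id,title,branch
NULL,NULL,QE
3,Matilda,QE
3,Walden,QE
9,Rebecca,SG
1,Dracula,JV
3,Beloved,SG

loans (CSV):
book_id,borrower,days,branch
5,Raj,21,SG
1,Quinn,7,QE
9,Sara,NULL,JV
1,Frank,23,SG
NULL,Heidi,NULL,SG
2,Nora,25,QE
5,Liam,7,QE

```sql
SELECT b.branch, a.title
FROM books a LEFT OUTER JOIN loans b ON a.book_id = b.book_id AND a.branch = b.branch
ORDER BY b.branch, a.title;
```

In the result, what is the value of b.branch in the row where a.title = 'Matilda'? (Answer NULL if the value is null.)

NULL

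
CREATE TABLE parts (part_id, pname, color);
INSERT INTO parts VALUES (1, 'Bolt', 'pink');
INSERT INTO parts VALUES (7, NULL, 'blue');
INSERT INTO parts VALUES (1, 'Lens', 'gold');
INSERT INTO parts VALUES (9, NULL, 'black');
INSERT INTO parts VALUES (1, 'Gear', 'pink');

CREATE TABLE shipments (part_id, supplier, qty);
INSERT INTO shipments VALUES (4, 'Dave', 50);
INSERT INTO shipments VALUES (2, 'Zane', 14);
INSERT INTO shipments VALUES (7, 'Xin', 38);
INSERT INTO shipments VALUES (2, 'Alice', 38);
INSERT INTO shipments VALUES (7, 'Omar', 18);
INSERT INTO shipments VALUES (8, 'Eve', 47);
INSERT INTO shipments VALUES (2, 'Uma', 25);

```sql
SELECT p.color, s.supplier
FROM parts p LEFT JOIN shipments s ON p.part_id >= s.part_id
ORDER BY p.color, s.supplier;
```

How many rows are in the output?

16

LEFT JOIN keeps every row from `parts`; unmatched rows get NULL for `shipments`'s columns.
Matching on p.part_id >= s.part_id.
Matched pairs: 13; unmatched p rows kept: 3.
Total: 13 matched + 3 padded = 16 rows.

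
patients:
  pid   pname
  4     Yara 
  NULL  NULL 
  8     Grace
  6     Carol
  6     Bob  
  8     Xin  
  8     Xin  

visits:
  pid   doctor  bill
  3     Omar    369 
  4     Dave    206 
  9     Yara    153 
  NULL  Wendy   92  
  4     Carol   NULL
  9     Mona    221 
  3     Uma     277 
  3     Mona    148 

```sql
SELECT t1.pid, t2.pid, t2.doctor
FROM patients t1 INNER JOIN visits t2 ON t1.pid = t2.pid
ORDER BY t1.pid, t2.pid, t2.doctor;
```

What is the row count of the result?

2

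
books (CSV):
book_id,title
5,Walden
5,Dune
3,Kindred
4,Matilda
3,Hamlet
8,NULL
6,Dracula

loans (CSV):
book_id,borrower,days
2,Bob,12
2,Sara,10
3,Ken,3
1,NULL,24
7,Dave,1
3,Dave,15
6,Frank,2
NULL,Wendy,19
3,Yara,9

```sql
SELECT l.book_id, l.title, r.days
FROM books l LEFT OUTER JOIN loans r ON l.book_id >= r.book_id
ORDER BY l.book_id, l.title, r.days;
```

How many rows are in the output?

45

LEFT JOIN keeps every row from `books`; unmatched rows get NULL for `loans`'s columns.
Matching on l.book_id >= r.book_id. A NULL in a compared column never satisfies the condition.
- l (book_id=5) pairs with 6 row(s) of r.
- l (book_id=5) pairs with 6 row(s) of r.
- l (book_id=3) pairs with 6 row(s) of r.
- l (book_id=4) pairs with 6 row(s) of r.
- l (book_id=3) pairs with 6 row(s) of r.
- l (book_id=8) pairs with 8 row(s) of r.
- l (book_id=6) pairs with 7 row(s) of r.
Total: 45 rows.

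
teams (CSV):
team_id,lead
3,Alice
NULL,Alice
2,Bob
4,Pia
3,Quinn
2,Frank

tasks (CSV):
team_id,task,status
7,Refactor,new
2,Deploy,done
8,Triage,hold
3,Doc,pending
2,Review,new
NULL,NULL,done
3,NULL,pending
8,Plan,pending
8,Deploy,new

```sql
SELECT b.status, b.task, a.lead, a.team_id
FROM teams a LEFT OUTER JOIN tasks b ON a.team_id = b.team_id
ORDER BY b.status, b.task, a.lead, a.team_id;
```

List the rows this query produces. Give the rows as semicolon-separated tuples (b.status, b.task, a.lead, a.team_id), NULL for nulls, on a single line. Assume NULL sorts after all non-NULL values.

LEFT JOIN keeps every row from `teams`; unmatched rows get NULL for `tasks`'s columns.
Matching on a.team_id = b.team_id. A NULL in a compared column never satisfies the condition.
- a row (team_id=3): matches 2 b row(s) → 2 output row(s).
- a row (team_id=NULL): no match → kept, b columns NULL.
- a row (team_id=2): matches 2 b row(s) → 2 output row(s).
- a row (team_id=4): no match → kept, b columns NULL.
- a row (team_id=3): matches 2 b row(s) → 2 output row(s).
- a row (team_id=2): matches 2 b row(s) → 2 output row(s).
After projecting and ordering:
b.status | b.task | a.lead | a.team_id
done | Deploy | Bob | 2
done | Deploy | Frank | 2
new | Review | Bob | 2
new | Review | Frank | 2
pending | Doc | Alice | 3
pending | Doc | Quinn | 3
pending | NULL | Alice | 3
pending | NULL | Quinn | 3
NULL | NULL | Alice | NULL
NULL | NULL | Pia | 4

(done, Deploy, Bob, 2); (done, Deploy, Frank, 2); (new, Review, Bob, 2); (new, Review, Frank, 2); (pending, Doc, Alice, 3); (pending, Doc, Quinn, 3); (pending, NULL, Alice, 3); (pending, NULL, Quinn, 3); (NULL, NULL, Alice, NULL); (NULL, NULL, Pia, 4)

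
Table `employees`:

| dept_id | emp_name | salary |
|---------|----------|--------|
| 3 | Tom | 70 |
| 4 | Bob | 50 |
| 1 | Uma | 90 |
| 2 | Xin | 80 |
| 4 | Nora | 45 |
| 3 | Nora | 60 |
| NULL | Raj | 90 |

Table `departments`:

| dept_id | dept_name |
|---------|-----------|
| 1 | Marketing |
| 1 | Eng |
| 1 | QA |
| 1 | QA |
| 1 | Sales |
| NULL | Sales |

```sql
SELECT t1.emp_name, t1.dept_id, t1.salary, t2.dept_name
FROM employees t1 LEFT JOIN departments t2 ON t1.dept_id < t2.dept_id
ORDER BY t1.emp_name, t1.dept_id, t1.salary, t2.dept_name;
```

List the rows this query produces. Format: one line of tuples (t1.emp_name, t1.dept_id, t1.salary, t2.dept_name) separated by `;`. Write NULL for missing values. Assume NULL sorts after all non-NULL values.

(Bob, 4, 50, NULL); (Nora, 3, 60, NULL); (Nora, 4, 45, NULL); (Raj, NULL, 90, NULL); (Tom, 3, 70, NULL); (Uma, 1, 90, NULL); (Xin, 2, 80, NULL)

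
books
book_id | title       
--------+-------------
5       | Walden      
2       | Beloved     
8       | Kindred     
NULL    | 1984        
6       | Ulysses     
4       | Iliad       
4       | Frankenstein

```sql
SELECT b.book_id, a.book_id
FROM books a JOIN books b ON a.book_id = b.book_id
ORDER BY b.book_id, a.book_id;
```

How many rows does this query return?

8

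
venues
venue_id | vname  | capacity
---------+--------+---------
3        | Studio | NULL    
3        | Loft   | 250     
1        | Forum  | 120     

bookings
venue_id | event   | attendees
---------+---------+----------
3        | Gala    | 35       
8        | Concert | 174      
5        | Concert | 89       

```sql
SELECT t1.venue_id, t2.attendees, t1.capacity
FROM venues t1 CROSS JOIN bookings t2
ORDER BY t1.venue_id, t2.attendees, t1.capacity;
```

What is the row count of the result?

9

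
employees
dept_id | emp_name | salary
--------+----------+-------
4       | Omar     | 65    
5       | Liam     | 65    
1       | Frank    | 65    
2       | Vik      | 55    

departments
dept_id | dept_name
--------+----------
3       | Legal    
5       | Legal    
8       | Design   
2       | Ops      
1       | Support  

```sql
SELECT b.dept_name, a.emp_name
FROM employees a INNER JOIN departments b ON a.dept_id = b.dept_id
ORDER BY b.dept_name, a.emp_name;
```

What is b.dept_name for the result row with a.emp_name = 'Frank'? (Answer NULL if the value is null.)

INNER JOIN keeps only pairs where the ON condition holds.
Matching on a.dept_id = b.dept_id.
- dept_id=4: no matching b row, dropped.
- dept_id=5: 1 matching b row(s), so 1 row(s) emitted.
- dept_id=1: 1 matching b row(s), so 1 row(s) emitted.
- dept_id=2: 1 matching b row(s), so 1 row(s) emitted.

Support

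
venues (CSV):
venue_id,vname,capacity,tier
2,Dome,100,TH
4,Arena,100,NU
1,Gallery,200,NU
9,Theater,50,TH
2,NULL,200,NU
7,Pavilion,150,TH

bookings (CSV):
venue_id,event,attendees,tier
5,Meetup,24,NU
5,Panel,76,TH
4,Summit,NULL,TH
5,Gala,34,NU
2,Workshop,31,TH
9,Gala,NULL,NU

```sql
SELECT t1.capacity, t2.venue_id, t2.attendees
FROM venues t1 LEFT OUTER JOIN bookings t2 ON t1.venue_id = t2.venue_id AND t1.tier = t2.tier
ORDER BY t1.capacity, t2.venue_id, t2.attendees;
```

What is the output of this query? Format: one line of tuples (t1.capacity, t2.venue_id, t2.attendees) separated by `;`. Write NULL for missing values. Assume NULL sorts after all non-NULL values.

LEFT JOIN keeps every row from `venues`; unmatched rows get NULL for `bookings`'s columns.
Matching on t1.venue_id = t2.venue_id AND t1.tier = t2.tier.
- t1 row (venue_id=2, tier=TH): matches 1 t2 row(s) → 1 output row(s).
- t1 row (venue_id=4, tier=NU): no match → kept, t2 columns NULL.
- t1 row (venue_id=1, tier=NU): no match → kept, t2 columns NULL.
- t1 row (venue_id=9, tier=TH): no match → kept, t2 columns NULL.
- t1 row (venue_id=2, tier=NU): no match → kept, t2 columns NULL.
- t1 row (venue_id=7, tier=TH): no match → kept, t2 columns NULL.
After projecting and ordering:
t1.capacity | t2.venue_id | t2.attendees
50 | NULL | NULL
100 | 2 | 31
100 | NULL | NULL
150 | NULL | NULL
200 | NULL | NULL
200 | NULL | NULL

(50, NULL, NULL); (100, 2, 31); (100, NULL, NULL); (150, NULL, NULL); (200, NULL, NULL); (200, NULL, NULL)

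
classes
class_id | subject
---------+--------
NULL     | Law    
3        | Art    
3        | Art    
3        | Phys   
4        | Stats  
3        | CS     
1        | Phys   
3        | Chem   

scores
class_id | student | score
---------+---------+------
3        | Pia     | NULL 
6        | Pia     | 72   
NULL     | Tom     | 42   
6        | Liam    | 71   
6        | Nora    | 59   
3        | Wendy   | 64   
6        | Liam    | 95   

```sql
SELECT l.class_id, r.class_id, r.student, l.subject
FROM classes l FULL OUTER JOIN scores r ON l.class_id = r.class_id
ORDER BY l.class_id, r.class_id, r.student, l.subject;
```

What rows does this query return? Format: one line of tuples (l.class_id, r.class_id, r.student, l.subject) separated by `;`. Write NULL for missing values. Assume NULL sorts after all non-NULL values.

FULL OUTER JOIN keeps every row from both sides; unmatched rows get NULL for the other side's columns.
Matching on l.class_id = r.class_id. A NULL in a compared column never satisfies the condition.
- class_id=NULL: no r row matches, row kept with r columns NULL.
- class_id=3: 2 matching r row(s), so 2 row(s) emitted.
- class_id=3: 2 matching r row(s), so 2 row(s) emitted.
- class_id=3: 2 matching r row(s), so 2 row(s) emitted.
- class_id=4: no r row matches, row kept with r columns NULL.
- class_id=3: 2 matching r row(s), so 2 row(s) emitted.
- class_id=1: no r row matches, row kept with r columns NULL.
- class_id=3: 2 matching r row(s), so 2 row(s) emitted.
- 5 row(s) from r found no l partner → padded with NULL.

(1, NULL, NULL, Phys); (3, 3, Pia, Art); (3, 3, Pia, Art); (3, 3, Pia, CS); (3, 3, Pia, Chem); (3, 3, Pia, Phys); (3, 3, Wendy, Art); (3, 3, Wendy, Art); (3, 3, Wendy, CS); (3, 3, Wendy, Chem); (3, 3, Wendy, Phys); (4, NULL, NULL, Stats); (NULL, 6, Liam, NULL); (NULL, 6, Liam, NULL); (NULL, 6, Nora, NULL); (NULL, 6, Pia, NULL); (NULL, NULL, Tom, NULL); (NULL, NULL, NULL, Law)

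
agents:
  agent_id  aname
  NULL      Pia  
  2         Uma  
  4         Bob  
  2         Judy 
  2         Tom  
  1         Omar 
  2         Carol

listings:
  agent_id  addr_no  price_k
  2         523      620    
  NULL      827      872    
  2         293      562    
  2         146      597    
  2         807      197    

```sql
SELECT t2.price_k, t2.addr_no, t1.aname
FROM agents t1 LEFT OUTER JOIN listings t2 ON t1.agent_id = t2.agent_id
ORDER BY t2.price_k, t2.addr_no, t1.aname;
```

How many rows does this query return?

19

LEFT JOIN keeps every row from `agents`; unmatched rows get NULL for `listings`'s columns.
Matching on t1.agent_id = t2.agent_id. A NULL in a compared column never satisfies the condition.
Matched pairs: 16; unmatched t1 rows kept: 3.
Total: 16 matched + 3 padded = 19 rows.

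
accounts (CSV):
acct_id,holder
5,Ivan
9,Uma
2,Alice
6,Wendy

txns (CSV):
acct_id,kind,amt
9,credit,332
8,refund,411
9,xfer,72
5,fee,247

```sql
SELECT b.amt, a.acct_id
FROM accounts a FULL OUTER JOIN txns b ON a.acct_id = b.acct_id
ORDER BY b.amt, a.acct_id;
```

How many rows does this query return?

FULL OUTER JOIN keeps every row from both sides; unmatched rows get NULL for the other side's columns.
Matching on a.acct_id = b.acct_id.
- a[0] acct_id=5 → 1 match(es) in b → 1 row(s).
- a[1] acct_id=9 → 2 match(es) in b → 2 row(s).
- a[2] acct_id=2 → no match; kept with NULLs on the b side.
- a[3] acct_id=6 → no match; kept with NULLs on the b side.
- 1 b row(s) had no a match → kept, a columns NULL.
Total: 3 matched + 3 padded = 6 rows.

6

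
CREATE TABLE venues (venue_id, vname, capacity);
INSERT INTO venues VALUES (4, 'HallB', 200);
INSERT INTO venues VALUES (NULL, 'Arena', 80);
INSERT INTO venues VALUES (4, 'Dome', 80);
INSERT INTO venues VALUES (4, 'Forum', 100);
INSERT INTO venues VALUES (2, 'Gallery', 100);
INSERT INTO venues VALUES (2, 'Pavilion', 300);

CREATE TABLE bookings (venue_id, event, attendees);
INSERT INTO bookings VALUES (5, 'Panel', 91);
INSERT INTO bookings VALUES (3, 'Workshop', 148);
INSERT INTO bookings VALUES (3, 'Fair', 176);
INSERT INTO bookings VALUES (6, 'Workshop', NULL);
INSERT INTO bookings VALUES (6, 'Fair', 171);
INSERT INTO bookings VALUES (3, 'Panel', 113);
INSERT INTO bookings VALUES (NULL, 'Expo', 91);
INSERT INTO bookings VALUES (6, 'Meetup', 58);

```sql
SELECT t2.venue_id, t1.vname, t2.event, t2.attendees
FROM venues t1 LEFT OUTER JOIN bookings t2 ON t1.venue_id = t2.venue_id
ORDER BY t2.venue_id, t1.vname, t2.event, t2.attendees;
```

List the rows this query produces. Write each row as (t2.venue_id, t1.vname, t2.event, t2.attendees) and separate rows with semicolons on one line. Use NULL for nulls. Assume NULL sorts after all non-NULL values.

(NULL, Arena, NULL, NULL); (NULL, Dome, NULL, NULL); (NULL, Forum, NULL, NULL); (NULL, Gallery, NULL, NULL); (NULL, HallB, NULL, NULL); (NULL, Pavilion, NULL, NULL)

LEFT JOIN keeps every row from `venues`; unmatched rows get NULL for `bookings`'s columns.
Matching on t1.venue_id = t2.venue_id. A NULL in a compared column never satisfies the condition.
- t1[0] venue_id=4 → no match; kept with NULLs on the t2 side.
- t1[1] venue_id=NULL → no match; kept with NULLs on the t2 side.
- t1[2] venue_id=4 → no match; kept with NULLs on the t2 side.
- t1[3] venue_id=4 → no match; kept with NULLs on the t2 side.
- t1[4] venue_id=2 → no match; kept with NULLs on the t2 side.
- t1[5] venue_id=2 → no match; kept with NULLs on the t2 side.
After projecting and ordering:
t2.venue_id | t1.vname | t2.event | t2.attendees
NULL | Arena | NULL | NULL
NULL | Dome | NULL | NULL
NULL | Forum | NULL | NULL
NULL | Gallery | NULL | NULL
NULL | HallB | NULL | NULL
NULL | Pavilion | NULL | NULL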